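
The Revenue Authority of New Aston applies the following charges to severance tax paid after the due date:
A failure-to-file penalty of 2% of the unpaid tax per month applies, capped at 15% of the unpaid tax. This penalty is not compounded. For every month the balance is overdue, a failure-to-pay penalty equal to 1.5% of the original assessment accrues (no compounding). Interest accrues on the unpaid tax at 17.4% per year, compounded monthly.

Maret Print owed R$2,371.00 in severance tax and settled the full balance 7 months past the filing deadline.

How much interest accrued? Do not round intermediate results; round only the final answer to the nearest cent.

Interest (17.4%/yr ÷ 12 = 1.45%/month): R$2,371.00 × ((1 + 0.0145)^7 − 1) = R$251.3817…

R$251.38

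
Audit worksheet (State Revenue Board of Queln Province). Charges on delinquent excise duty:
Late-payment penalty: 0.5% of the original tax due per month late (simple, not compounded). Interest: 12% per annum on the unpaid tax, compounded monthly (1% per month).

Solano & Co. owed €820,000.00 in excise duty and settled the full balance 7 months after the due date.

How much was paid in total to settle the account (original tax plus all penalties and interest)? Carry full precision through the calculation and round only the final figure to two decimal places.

Late-payment penalty = 0.5% × €820,000.00 × 7 mo = €28,700.00
Interest: €820,000.00 × ((1 + 0.01)^7 − 1) = €820,000.00 × 0.0721354… = €59,150.9887…
Total = €820,000.00 + €28,700.0000 + €59,150.9887… = €907,850.99

€907,850.99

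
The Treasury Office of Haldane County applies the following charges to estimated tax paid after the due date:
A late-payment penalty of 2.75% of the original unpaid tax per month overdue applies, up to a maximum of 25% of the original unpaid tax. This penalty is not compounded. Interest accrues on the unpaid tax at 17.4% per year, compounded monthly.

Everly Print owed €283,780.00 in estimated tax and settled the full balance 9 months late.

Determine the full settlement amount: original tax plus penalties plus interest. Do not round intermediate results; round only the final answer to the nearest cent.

Penalty: 9 × 2.75% × €283,780.00 = €70,235.55 (below the 25% cap of €70,945.00)
Interest (17.4%/yr ÷ 12 = 1.45%/month): €283,780.00 × ((1 + 0.0145)^9 − 1) = €39,255.4962…
Total = €283,780.00 + €70,235.5500 + €39,255.4962… = €393,271.05

€393,271.05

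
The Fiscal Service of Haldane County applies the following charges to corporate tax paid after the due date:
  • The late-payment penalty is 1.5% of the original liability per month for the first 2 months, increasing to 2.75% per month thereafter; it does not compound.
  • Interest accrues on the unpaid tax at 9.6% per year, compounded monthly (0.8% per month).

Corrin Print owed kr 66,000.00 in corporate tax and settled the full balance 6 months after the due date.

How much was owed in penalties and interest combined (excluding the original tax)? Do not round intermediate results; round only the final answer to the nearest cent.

kr 12,472.04

Penalty, months 1–2: 2 × 1.5% × kr 66,000.00 = kr 1,980.00
Penalty, months 3–6: 4 × 2.75% × kr 66,000.00 = kr 7,260.00
Interest: kr 66,000.00 × ((1 + 0.008)^6 − 1) = kr 66,000.00 × 0.0489703… = kr 3,232.0399…
Penalties + interest = kr 9,240.0000 + kr 3,232.0399… = kr 12,472.04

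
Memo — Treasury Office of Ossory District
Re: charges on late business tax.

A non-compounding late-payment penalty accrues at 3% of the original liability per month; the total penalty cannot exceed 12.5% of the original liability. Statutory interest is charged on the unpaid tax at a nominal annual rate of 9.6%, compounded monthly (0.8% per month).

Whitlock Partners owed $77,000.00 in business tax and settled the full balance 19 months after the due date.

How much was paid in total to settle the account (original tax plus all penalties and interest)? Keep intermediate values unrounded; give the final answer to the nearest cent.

$99,211.14

Penalty (uncapped): 19 × 3% × $77,000.00 = $43,890.00; cap = 12.5% × $77,000.00 = $9,625.00 → penalty = $9,625.00
Interest: $77,000.00 × ((1 + 0.008)^19 − 1) = $77,000.00 × 0.1634564… = $12,586.1422…
Total = $77,000.00 + $9,625.0000 + $12,586.1422… = $99,211.14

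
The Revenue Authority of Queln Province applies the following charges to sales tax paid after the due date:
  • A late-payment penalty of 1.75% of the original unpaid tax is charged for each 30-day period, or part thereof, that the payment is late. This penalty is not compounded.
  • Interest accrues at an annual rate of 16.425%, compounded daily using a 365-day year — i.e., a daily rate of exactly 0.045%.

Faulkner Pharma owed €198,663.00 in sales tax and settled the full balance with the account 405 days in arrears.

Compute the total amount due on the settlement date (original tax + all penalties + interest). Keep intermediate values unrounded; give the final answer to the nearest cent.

Penalty periods: ⌈405/30⌉ = 14; penalty = 14 × 1.75% × €198,663.00 = €48,672.44…
Interest: €198,663.00 × ((1 + 0.00045)^405 − 1) = €198,663.00 × 0.19986495… = €39,705.7699…
Total = €198,663.00 + €48,672.4350 + €39,705.7699… = €287,041.20

€287,041.20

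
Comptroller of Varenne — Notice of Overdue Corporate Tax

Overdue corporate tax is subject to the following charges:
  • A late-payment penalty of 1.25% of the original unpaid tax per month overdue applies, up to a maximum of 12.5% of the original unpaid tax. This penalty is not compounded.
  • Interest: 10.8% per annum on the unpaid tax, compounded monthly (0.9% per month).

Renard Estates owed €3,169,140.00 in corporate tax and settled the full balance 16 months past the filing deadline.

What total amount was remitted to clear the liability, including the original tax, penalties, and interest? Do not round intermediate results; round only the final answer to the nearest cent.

€4,053,775.14

Penalty (uncapped): 16 × 1.25% × €3,169,140.00 = €633,828.00; cap = 12.5% × €3,169,140.00 = €396,142.50 → penalty = €396,142.50
Interest: €3,169,140.00 × ((1 + 0.009)^16 − 1) = €3,169,140.00 × 0.1541404… = €488,492.6443…
Total = €3,169,140.00 + €396,142.5000 + €488,492.6443… = €4,053,775.14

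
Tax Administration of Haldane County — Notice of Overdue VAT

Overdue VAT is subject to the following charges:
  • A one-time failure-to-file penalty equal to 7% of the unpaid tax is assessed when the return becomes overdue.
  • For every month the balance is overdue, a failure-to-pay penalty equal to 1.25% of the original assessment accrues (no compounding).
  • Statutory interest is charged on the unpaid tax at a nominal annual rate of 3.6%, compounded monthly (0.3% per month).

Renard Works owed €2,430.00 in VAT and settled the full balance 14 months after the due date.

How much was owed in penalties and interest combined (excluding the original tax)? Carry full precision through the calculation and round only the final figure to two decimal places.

€699.42

Failure-to-file penalty: 7% × €2,430.00 = €170.10
Failure-to-pay penalty: 14 × 1.25% × €2,430.00 = €425.25
Interest: €2,430.00 × ((1 + 0.003)^14 − 1) = €2,430.00 × 0.0428289… = €104.0743…
Penalties + interest = €595.3500 + €104.0743… = €699.42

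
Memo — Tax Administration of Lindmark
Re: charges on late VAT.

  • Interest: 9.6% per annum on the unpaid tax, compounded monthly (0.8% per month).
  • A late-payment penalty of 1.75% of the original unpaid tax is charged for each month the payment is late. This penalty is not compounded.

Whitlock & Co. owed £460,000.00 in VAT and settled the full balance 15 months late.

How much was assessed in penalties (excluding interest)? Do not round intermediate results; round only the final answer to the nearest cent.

£120,750.00

Late-payment penalty: 15 × 1.75% × £460,000.00 = £120,750.00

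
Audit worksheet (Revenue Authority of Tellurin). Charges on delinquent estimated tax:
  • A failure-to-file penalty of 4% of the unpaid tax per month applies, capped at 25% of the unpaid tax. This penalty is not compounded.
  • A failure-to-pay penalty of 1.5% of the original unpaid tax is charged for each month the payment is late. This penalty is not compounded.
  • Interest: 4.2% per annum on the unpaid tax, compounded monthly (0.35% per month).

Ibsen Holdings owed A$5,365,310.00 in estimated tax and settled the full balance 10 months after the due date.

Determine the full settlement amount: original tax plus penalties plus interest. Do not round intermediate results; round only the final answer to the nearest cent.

Failure-to-file: 10 × 4% × A$5,365,310.00 = A$2,146,124.00, capped at 25% × A$5,365,310.00 = A$1,341,327.50
Failure-to-pay penalty = 1.5% × A$5,365,310.00 × 10 mo = A$804,796.50
Interest: A$5,365,310.00 × ((1 + 0.0035)^10 − 1) = A$5,365,310.00 × 0.0355564… = A$190,771.2514…
Total = A$5,365,310.00 + A$2,146,124.0000 + A$190,771.2514… = A$7,702,205.25

A$7,702,205.25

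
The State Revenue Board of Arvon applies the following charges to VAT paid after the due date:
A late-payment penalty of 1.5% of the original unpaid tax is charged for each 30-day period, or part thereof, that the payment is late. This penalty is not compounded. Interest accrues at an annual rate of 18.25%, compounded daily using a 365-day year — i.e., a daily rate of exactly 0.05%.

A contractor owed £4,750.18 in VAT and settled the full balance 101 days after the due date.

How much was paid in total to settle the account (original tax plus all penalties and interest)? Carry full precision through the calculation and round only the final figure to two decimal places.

£5,281.17

Penalty periods: ⌈101/30⌉ = 4; penalty = 4 × 1.5% × £4,750.18 = £285.01…
Interest: £4,750.18 × ((1 + 0.0005)^101 − 1) = £4,750.18 × 0.05178359… = £245.9814…
Total = £4,750.18 + £285.0108 + £245.9814… = £5,281.17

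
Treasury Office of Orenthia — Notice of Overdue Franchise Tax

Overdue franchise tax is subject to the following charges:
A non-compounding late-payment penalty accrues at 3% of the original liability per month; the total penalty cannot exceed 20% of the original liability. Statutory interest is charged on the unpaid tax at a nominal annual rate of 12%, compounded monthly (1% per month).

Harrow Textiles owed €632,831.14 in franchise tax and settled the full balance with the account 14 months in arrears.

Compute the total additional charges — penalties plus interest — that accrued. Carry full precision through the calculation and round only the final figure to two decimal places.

Penalty (uncapped): 14 × 3% × €632,831.14 = €265,789.08…; cap = 20% × €632,831.14 = €126,566.23… → penalty = €126,566.23…
Interest: €632,831.14 × ((1 + 0.01)^14 − 1) = €632,831.14 × 0.1494742… = €94,591.9368…
Penalties + interest = €126,566.2280 + €94,591.9368… = €221,158.16

€221,158.16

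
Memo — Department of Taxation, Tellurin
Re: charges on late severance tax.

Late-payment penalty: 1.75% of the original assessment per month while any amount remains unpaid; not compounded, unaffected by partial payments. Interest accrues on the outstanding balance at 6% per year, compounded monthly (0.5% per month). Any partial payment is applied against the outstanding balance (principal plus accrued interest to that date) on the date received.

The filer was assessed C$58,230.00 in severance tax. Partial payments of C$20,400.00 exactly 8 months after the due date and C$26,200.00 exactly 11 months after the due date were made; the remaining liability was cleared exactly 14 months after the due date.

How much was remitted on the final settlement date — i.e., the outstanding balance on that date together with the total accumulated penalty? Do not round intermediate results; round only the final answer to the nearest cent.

Balance at month 8: C$58,230.0000 × (1 + 0.005)^8 = C$60,600.3712…
After C$20,400.00 payment: C$60,600.3712… − C$20,400.00 = C$40,200.3712…
Balance at month 11: C$40,200.3712… × (1 + 0.005)^3 = C$40,806.3968…
After C$26,200.00 payment: C$40,806.3968… − C$26,200.00 = C$14,606.3968…
Balance at month 14: C$14,606.3968… × (1 + 0.005)^3 = C$14,826.5900…
Penalty: 14 × 1.75% × C$58,230.00 = C$14,266.35
Final settlement = outstanding balance + penalty = C$14,826.5900… + C$14,266.35 = C$29,092.94

C$29,092.94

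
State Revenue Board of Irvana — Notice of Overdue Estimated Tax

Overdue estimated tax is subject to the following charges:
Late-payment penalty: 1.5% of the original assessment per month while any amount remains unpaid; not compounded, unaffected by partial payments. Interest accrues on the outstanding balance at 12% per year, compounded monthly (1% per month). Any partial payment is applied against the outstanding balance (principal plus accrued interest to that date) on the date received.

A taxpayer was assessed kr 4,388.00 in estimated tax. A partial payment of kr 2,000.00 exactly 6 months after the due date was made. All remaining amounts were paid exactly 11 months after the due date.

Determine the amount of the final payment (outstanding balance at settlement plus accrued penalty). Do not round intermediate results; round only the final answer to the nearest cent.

kr 3,517.55

Balance at month 6: kr 4,388.0000 × (1 + 0.01)^6 = kr 4,657.9504…
After kr 2,000.00 payment: kr 4,657.9504… − kr 2,000.00 = kr 2,657.9504…
Balance at month 11: kr 2,657.9504… × (1 + 0.01)^5 = kr 2,793.5326…
Penalty: 11 × 1.5% × kr 4,388.00 = kr 724.02
Final settlement = outstanding balance + penalty = kr 2,793.5326… + kr 724.02 = kr 3,517.55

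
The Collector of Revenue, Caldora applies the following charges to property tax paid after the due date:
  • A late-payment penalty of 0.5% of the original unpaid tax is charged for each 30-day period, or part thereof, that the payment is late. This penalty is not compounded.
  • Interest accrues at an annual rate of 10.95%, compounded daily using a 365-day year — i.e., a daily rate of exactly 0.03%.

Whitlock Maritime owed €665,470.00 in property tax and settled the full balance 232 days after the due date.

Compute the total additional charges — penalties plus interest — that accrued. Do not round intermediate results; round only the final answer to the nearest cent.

€74,577.94

Penalty periods: ⌈232/30⌉ = 8; penalty = 8 × 0.5% × €665,470.00 = €26,618.80
Interest: €665,470.00 × ((1 + 0.0003)^232 − 1) = €665,470.00 × 0.07206807… = €47,959.1409…
Penalties + interest = €26,618.8000 + €47,959.1409… = €74,577.94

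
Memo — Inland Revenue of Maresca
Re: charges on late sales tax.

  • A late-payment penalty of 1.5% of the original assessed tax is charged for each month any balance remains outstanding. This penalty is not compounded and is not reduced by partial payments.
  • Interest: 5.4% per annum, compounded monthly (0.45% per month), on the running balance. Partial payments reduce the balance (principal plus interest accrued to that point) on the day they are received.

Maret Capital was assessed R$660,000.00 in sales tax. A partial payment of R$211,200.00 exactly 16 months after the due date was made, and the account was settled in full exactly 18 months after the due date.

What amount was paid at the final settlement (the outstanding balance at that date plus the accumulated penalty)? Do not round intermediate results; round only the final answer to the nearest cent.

Balance at month 16: R$660,000.0000 × (1 + 0.0045)^16 = R$709,157.9777…
After R$211,200.00 payment: R$709,157.9777… − R$211,200.00 = R$497,957.9777…
Balance at month 18: R$497,957.9777… × (1 + 0.0045)^2 = R$502,449.6832…
Penalty: 18 × 1.5% × R$660,000.00 = R$178,200.00
Final settlement = outstanding balance + penalty = R$502,449.6832… + R$178,200.00 = R$680,649.68

R$680,649.68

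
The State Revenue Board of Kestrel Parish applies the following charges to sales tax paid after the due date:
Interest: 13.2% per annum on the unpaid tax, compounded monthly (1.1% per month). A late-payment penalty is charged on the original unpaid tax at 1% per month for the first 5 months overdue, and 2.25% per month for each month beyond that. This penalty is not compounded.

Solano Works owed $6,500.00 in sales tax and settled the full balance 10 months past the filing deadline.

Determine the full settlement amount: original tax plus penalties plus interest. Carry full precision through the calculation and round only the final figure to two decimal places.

$8,307.70

Penalty, months 1–5: 5 × 1% × $6,500.00 = $325.00
Penalty, months 6–10: 5 × 2.25% × $6,500.00 = $731.25
Interest: $6,500.00 × ((1 + 0.011)^10 − 1) = $6,500.00 × 0.1156078… = $751.4509…
Total = $6,500.00 + $1,056.2500 + $751.4509… = $8,307.70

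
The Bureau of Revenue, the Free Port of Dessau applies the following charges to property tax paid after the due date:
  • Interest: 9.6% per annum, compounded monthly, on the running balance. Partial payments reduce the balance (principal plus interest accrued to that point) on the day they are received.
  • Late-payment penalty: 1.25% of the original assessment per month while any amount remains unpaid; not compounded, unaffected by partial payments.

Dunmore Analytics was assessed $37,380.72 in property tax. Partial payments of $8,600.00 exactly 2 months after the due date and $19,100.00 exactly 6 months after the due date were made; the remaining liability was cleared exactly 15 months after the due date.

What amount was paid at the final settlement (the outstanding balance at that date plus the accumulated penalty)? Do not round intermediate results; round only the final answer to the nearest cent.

$19,076.76

Monthly rate = 9.6% ÷ 12 = 0.8%
Balance at month 2: $37,380.7200 × (1 + 0.008)^2 = $37,981.2039…
After $8,600.00 payment: $37,981.2039… − $8,600.00 = $29,381.2039…
Balance at month 6: $29,381.2039… × (1 + 0.008)^4 = $30,332.7451…
After $19,100.00 payment: $30,332.7451… − $19,100.00 = $11,232.7451…
Balance at month 15: $11,232.7451… × (1 + 0.008)^9 = $12,067.8719…
Penalty: 15 × 1.25% × $37,380.72 = $7,008.89…
Final settlement = outstanding balance + penalty = $12,067.8719… + $7,008.89… = $19,076.76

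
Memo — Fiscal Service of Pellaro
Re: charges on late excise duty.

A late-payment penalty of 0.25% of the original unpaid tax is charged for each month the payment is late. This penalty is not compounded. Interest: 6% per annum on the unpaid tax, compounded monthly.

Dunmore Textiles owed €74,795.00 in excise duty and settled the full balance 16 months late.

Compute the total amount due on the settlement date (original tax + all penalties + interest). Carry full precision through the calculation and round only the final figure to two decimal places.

€84,000.11

Late-payment penalty = 0.25% × €74,795.00 × 16 mo = €2,991.80
Interest (6%/yr ÷ 12 = 0.5%/month): €74,795.00 × ((1 + 0.005)^16 − 1) = €6,213.3068…
Total = €74,795.00 + €2,991.8000 + €6,213.3068… = €84,000.11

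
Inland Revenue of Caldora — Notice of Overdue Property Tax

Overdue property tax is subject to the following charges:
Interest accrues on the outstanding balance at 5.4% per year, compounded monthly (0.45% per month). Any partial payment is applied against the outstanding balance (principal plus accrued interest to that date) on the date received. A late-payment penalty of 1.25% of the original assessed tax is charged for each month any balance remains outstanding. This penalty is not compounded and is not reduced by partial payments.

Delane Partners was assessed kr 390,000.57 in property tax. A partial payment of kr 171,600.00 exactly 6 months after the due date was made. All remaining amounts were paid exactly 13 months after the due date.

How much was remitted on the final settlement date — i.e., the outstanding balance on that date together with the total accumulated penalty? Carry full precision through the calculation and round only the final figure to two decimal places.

kr 299,738.06

Balance at month 6: kr 390,000.5700 × (1 + 0.0045)^6 = kr 400,649.7612…
After kr 171,600.00 payment: kr 400,649.7612… − kr 171,600.00 = kr 229,049.7612…
Balance at month 13: kr 229,049.7612… × (1 + 0.0045)^7 = kr 236,362.9660…
Penalty: 13 × 1.25% × kr 390,000.57 = kr 63,375.09…
Final settlement = outstanding balance + penalty = kr 236,362.9660… + kr 63,375.09… = kr 299,738.06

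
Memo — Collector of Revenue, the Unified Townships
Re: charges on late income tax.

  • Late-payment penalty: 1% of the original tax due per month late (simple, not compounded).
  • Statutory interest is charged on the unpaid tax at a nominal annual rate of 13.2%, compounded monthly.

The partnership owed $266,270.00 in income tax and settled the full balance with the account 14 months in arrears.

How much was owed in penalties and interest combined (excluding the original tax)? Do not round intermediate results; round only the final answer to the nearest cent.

Late-payment penalty = 1% × $266,270.00 × 14 mo = $37,277.80
Interest (13.2%/yr ÷ 12 = 1.1%/month): $266,270.00 × ((1 + 0.011)^14 − 1) = $44,070.4722…
Penalties + interest = $37,277.8000 + $44,070.4722… = $81,348.27

$81,348.27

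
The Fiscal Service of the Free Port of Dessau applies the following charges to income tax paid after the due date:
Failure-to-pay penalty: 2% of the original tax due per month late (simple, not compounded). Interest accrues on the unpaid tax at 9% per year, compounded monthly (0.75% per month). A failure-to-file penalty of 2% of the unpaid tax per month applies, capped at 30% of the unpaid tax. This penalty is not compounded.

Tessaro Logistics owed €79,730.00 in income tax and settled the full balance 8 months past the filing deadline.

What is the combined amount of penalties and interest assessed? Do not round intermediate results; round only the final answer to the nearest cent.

Failure-to-file: 8 × 2% × €79,730.00 = €12,756.80 (under the 30% cap)
Failure-to-pay penalty = 2% × €79,730.00 × 8 mo = €12,756.80
Interest: €79,730.00 × ((1 + 0.0075)^8 − 1) = €79,730.00 × 0.0615988… = €4,911.2761…
Penalties + interest = €25,513.6000 + €4,911.2761… = €30,424.88

€30,424.88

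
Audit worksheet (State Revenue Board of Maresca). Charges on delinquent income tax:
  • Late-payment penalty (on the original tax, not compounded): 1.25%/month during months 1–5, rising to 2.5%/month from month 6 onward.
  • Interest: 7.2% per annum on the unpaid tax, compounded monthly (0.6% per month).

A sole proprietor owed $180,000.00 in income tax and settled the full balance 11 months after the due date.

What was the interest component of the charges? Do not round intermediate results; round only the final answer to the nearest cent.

$12,242.89

Interest: $180,000.00 × ((1 + 0.006)^11 − 1) = $180,000.00 × 0.0680161… = $12,242.8928…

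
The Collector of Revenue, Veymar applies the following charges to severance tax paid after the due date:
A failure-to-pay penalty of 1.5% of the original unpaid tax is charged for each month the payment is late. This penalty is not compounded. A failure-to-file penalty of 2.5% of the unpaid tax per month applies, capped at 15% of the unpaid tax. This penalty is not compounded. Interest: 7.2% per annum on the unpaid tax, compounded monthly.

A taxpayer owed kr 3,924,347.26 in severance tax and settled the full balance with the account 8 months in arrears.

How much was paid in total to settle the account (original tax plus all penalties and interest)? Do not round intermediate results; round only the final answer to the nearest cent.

kr 5,176,293.26

Failure-to-file: 8 × 2.5% × kr 3,924,347.26 = kr 784,869.45…, capped at 15% × kr 3,924,347.26 = kr 588,652.09…
Failure-to-pay penalty = 1.5% × kr 3,924,347.26 × 8 mo = kr 470,921.67…
Interest (7.2%/yr ÷ 12 = 0.6%/month): kr 3,924,347.26 × ((1 + 0.006)^8 − 1) = kr 192,372.2372…
Total = kr 3,924,347.26 + kr 1,059,573.7602 + kr 192,372.2372… = kr 5,176,293.26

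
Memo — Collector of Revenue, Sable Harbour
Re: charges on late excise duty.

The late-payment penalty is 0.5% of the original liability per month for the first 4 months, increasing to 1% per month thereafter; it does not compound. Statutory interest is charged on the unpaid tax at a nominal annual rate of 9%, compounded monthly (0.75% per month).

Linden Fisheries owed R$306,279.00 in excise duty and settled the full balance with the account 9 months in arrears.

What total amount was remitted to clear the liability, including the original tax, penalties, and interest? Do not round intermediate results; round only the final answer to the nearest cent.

Penalty, months 1–4: 4 × 0.5% × R$306,279.00 = R$6,125.58
Penalty, months 5–9: 5 × 1% × R$306,279.00 = R$15,313.95
Interest: R$306,279.00 × ((1 + 0.0075)^9 − 1) = R$306,279.00 × 0.0695608… = R$21,305.0243…
Total = R$306,279.00 + R$21,439.5300 + R$21,305.0243… = R$349,023.55

R$349,023.55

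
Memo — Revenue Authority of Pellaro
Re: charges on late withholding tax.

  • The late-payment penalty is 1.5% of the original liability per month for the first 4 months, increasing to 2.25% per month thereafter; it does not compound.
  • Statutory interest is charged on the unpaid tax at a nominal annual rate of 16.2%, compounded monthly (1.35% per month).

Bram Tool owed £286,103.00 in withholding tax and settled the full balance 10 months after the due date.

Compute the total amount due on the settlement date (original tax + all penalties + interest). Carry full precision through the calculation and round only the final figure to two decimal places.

£382,949.89

Penalty, months 1–4: 4 × 1.5% × £286,103.00 = £17,166.18
Penalty, months 5–10: 6 × 2.25% × £286,103.00 = £38,623.91…
Interest: £286,103.00 × ((1 + 0.0135)^10 − 1) = £286,103.00 × 0.1435036… = £41,056.8060…
Total = £286,103.00 + £55,790.0850 + £41,056.8060… = £382,949.89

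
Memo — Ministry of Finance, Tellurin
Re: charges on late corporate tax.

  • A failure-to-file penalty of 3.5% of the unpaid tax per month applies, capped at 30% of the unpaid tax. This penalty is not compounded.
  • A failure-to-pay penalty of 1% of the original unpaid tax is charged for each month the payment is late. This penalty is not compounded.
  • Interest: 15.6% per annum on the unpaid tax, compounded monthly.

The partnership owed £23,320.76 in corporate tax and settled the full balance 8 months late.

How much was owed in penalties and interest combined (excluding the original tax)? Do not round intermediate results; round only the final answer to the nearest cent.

£10,934.10

Failure-to-file: 8 × 3.5% × £23,320.76 = £6,529.81… (under the 30% cap)
Failure-to-pay penalty = 1% × £23,320.76 × 8 mo = £1,865.66…
Interest (15.6%/yr ÷ 12 = 1.3%/month): £23,320.76 × ((1 + 0.013)^8 − 1) = £2,538.6292…
Penalties + interest = £8,395.4736 + £2,538.6292… = £10,934.10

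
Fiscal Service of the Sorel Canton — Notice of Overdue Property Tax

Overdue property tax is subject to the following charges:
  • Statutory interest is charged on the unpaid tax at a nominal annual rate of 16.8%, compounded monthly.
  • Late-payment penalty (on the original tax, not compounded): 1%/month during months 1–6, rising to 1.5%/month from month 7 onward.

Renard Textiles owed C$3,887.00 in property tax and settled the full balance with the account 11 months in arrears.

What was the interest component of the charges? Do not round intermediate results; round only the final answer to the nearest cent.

Interest (16.8%/yr ÷ 12 = 1.4%/month): C$3,887.00 × ((1 + 0.014)^11 − 1) = C$642.3100…

C$642.31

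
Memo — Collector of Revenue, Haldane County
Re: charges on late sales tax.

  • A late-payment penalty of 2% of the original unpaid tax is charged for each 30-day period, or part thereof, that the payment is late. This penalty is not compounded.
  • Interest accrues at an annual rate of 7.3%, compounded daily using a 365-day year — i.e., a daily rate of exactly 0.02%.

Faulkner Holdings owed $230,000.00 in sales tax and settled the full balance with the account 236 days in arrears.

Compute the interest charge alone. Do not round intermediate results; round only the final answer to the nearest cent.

$11,115.14

Interest: $230,000.00 × ((1 + 0.0002)^236 − 1) = $230,000.00 × 0.04832671… = $11,115.1426…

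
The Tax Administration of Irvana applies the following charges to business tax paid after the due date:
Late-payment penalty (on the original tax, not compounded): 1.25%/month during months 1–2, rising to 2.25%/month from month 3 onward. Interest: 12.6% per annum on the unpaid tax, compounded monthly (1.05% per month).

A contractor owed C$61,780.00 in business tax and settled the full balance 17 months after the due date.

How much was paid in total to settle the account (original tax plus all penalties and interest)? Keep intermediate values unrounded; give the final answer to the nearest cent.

Penalty, months 1–2: 2 × 1.25% × C$61,780.00 = C$1,544.50
Penalty, months 3–17: 15 × 2.25% × C$61,780.00 = C$20,850.75
Interest: C$61,780.00 × ((1 + 0.0105)^17 − 1) = C$61,780.00 × 0.1943109… = C$12,004.5287…
Total = C$61,780.00 + C$22,395.2500 + C$12,004.5287… = C$96,179.78

C$96,179.78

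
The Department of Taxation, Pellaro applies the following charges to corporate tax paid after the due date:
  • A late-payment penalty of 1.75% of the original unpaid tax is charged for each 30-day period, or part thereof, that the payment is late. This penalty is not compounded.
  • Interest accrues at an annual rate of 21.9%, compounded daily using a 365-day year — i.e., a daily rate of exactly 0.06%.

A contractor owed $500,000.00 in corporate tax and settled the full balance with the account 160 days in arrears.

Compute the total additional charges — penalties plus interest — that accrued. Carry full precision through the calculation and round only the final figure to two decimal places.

Penalty periods: ⌈160/30⌉ = 6; penalty = 6 × 1.75% × $500,000.00 = $52,500.00
Interest: $500,000.00 × ((1 + 0.0006)^160 − 1) = $500,000.00 × 0.10072738… = $50,363.6876…
Penalties + interest = $52,500.0000 + $50,363.6876… = $102,863.69

$102,863.69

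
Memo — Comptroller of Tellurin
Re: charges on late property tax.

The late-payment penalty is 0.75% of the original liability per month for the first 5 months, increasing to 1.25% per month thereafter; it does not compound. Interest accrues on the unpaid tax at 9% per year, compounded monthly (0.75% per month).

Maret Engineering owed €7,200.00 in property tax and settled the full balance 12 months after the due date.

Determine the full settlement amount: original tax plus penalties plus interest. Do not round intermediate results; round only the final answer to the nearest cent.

€8,775.41

Penalty, months 1–5: 5 × 0.75% × €7,200.00 = €270.00
Penalty, months 6–12: 7 × 1.25% × €7,200.00 = €630.00
Interest: €7,200.00 × ((1 + 0.0075)^12 − 1) = €7,200.00 × 0.0938069… = €675.4097…
Total = €7,200.00 + €900.0000 + €675.4097… = €8,775.41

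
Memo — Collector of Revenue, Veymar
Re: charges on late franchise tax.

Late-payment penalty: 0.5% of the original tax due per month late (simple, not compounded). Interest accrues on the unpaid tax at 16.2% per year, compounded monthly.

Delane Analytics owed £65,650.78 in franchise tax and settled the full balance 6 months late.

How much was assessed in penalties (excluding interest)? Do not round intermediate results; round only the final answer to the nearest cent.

£1,969.52

Late-payment penalty: 6 × 0.5% × £65,650.78 = £1,969.52…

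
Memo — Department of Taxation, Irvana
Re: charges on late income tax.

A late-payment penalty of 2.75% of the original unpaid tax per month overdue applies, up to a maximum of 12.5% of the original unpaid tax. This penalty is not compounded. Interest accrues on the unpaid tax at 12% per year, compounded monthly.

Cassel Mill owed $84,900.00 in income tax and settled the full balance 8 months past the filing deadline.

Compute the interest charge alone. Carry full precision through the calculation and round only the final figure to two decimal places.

Interest (12%/yr ÷ 12 = 1%/month): $84,900.00 × ((1 + 0.01)^8 − 1) = $7,034.5343…

$7,034.53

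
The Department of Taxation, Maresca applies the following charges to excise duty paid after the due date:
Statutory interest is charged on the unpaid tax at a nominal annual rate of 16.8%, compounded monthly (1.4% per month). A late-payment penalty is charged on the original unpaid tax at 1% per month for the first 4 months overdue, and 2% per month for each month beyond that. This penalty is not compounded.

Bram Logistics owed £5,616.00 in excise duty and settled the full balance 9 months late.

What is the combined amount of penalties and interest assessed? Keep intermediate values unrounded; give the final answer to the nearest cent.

£1,534.80

Penalty, months 1–4: 4 × 1% × £5,616.00 = £224.64
Penalty, months 5–9: 5 × 2% × £5,616.00 = £561.60
Interest: £5,616.00 × ((1 + 0.014)^9 − 1) = £5,616.00 × 0.1332914… = £748.5645…
Penalties + interest = £786.2400 + £748.5645… = £1,534.80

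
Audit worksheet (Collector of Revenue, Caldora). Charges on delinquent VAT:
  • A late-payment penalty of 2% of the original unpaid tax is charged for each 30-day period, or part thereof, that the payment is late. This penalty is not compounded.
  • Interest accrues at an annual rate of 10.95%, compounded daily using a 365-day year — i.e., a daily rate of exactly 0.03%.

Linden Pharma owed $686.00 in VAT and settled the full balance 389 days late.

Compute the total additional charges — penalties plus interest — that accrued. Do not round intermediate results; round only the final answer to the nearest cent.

$263.26

Penalty periods: ⌈389/30⌉ = 13; penalty = 13 × 2% × $686.00 = $178.36
Interest: $686.00 × ((1 + 0.0003)^389 − 1) = $686.00 × 0.12376258… = $84.9011…
Penalties + interest = $178.3600 + $84.9011… = $263.26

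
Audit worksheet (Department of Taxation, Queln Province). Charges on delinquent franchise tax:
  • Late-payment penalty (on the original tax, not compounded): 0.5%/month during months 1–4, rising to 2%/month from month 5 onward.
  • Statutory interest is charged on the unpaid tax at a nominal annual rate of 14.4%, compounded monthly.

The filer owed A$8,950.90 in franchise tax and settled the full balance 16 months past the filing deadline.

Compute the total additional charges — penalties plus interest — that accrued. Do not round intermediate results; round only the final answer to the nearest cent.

A$4,209.49

Penalty, months 1–4: 4 × 0.5% × A$8,950.90 = A$179.02…
Penalty, months 5–16: 12 × 2% × A$8,950.90 = A$2,148.22…
Interest (14.4%/yr ÷ 12 = 1.2%/month): A$8,950.90 × ((1 + 0.012)^16 − 1) = A$1,882.2537…
Penalties + interest = A$2,327.2340 + A$1,882.2537… = A$4,209.49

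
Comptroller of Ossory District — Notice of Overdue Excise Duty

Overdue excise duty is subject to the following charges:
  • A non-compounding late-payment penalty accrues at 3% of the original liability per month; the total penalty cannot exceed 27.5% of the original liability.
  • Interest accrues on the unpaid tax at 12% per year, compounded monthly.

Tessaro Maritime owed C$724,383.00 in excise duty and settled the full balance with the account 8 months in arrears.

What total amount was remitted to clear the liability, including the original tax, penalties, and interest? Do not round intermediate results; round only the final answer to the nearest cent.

C$958,254.91

Penalty: 8 × 3% × C$724,383.00 = C$173,851.92 (below the 27.5% cap of C$199,205.33…)
Interest (12%/yr ÷ 12 = 1%/month): C$724,383.00 × ((1 + 0.01)^8 − 1) = C$60,019.9890…
Total = C$724,383.00 + C$173,851.9200 + C$60,019.9890… = C$958,254.91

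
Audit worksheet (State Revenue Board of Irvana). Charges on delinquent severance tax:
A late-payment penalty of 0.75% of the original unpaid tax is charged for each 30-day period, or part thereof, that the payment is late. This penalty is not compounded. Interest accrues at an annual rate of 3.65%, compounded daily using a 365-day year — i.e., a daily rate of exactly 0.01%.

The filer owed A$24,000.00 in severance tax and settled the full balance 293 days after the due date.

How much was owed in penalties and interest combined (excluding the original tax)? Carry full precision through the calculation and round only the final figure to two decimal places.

A$2,513.57

Penalty periods: ⌈293/30⌉ = 10; penalty = 10 × 0.75% × A$24,000.00 = A$1,800.00
Interest: A$24,000.00 × ((1 + 0.0001)^293 − 1) = A$24,000.00 × 0.02973196… = A$713.5670…
Penalties + interest = A$1,800.0000 + A$713.5670… = A$2,513.57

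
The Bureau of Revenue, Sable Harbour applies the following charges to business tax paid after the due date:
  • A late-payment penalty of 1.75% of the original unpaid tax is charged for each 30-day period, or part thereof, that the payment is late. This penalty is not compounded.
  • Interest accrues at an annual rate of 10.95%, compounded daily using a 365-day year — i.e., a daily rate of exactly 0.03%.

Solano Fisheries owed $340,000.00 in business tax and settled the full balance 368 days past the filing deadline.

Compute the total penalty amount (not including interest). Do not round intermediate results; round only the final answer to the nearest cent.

Penalty periods: ⌈368/30⌉ = 13; penalty = 13 × 1.75% × $340,000.00 = $77,350.00

$77,350.00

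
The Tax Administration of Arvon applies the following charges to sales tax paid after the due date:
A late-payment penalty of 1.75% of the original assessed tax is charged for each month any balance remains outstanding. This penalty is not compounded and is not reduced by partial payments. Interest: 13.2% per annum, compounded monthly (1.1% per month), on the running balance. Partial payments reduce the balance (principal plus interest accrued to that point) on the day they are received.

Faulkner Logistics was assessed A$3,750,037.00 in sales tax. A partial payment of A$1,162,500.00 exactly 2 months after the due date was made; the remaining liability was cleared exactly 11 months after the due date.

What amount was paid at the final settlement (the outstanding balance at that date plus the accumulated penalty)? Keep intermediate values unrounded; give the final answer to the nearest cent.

A$3,668,688.57

Balance at month 2: A$3,750,037.0000 × (1 + 0.011)^2 = A$3,832,991.5685…
After A$1,162,500.00 payment: A$3,832,991.5685… − A$1,162,500.00 = A$2,670,491.5685…
Balance at month 11: A$2,670,491.5685… × (1 + 0.011)^9 = A$2,946,806.4477…
Penalty: 11 × 1.75% × A$3,750,037.00 = A$721,882.12…
Final settlement = outstanding balance + penalty = A$2,946,806.4477… + A$721,882.12… = A$3,668,688.57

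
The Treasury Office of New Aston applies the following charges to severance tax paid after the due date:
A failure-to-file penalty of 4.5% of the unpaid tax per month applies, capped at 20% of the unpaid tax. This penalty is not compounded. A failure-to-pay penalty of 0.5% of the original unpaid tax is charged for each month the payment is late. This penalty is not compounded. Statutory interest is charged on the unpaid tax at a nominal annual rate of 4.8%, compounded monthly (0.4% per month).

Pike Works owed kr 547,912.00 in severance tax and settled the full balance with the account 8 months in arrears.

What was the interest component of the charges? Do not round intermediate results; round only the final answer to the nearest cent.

kr 17,780.62

Interest: kr 547,912.00 × ((1 + 0.004)^8 − 1) = kr 547,912.00 × 0.0324516… = kr 17,780.6221…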